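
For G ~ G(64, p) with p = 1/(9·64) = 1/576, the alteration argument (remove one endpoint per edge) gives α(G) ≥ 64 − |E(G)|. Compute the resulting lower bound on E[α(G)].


E[|E(G)|] = C(64, 2)·p = 2016 · (1/576) = 7/2.
E[α(G)] ≥ n − E[|E(G)|] = 64 − 7/2 = 121/2.
Numerically: ≈ 60.500.
(This is only a lower bound; the true E[α(G)] may be larger.)

E[α(G)] ≥ 121/2 ≈ 60.500.


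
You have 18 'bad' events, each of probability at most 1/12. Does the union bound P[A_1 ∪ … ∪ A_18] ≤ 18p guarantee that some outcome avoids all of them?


Union bound: P[∪_{i=1}^{18} A_i] ≤ Σ_i P[A_i] ≤ 18·p = 18·(1/12) = 3/2.
Numerically: 3/2 ≈ 1.5000.
Is 3/2 < 1? NO.
Since the bound 3/2 is ≥ 1, the union bound is uninformative here; it does NOT by itself certify existence.

18·p = 3/2 ≈ 1.5000; existence NOT certified by the union bound.


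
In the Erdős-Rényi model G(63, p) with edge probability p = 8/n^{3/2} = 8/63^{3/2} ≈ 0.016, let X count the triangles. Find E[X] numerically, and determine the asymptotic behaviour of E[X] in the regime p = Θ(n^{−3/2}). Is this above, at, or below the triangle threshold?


Number of potential triangles: C(63, 3) = 39711.
Each occurs with probability p³ ≈ (0.016)³ ≈ 4.094845e-06.
By linearity: E[X] = C(63, 3)·p³ ≈ 39711 · 4.094845e-06 ≈ 0.1626.
Since α = 3/2 > 1, p = c/n^{3/2} = o(1/n) is below the triangle threshold p ~ 1/n. Asymptotically E[X] ~ (c³/6)·n^{3(1−α)} = (8³/6)·n^{-1.5} → 0, so by Markov's inequality G has no triangles w.h.p.

E[X] ≈ 0.1626; in regime p = Θ(1/n^{3/2}) E[X] tends to 0 (below the triangle threshold p ~ 1/n).


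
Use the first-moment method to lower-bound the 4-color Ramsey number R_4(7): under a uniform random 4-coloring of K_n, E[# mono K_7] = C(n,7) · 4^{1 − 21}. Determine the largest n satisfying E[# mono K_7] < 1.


We need C(n, 7) · 4^{1 − 21} < 1, i.e. C(n, 7) < 4^{21 − 1} = 1099511627776.
Check values of n near the boundary:
  n = 174: C(174, 7) = 847879782984; 847879782984 < 1099511627776? YES
  n = 175: C(175, 7) = 883208107275; 883208107275 < 1099511627776? YES
  n = 176: C(176, 7) = 919790691600; 919790691600 < 1099511627776? YES
  n = 177: C(177, 7) = 957664425960; 957664425960 < 1099511627776? YES
  n = 178: C(178, 7) = 996867063280; 996867063280 < 1099511627776? YES
  n = 179: C(179, 7) = 1037437234460; 1037437234460 < 1099511627776? YES
  n = 180: C(180, 7) = 1079414463600; 1079414463600 < 1099511627776? YES
  n = 181: C(181, 7) = 1122839183400; 1122839183400 < 1099511627776? NO
The largest n with C(n, 7) < 1099511627776 is n = 180 (where E[X] = 67463403975/68719476736 ≈ 0.982). Hence R_4(7) > 180, i.e. R_4(7) ≥ 181.

Largest n = 180; hence R_4(7) > 180.


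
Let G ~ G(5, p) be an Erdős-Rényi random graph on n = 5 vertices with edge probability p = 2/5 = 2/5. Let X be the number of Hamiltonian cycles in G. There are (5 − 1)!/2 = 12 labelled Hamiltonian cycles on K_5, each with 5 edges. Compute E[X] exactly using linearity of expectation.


K_5 has (5 − 1)!/2 = 12 labelled Hamiltonian cycles.
For each such Hamiltonian cycle H, let X_H = 1 if all 5 edges of H are present in G. Then P[X_H = 1] = p^{5} = (2/5)^{5} = 32/3125.
By linearity: E[X] = Σ_H E[X_H] = 12 · p^{5} = 12 · 32/3125 = 384/3125.
Numerically: E[X] ≈ 0.12288.

E[X] = 12 · (2/5)^{5} = 384/3125 ≈ 0.12288.


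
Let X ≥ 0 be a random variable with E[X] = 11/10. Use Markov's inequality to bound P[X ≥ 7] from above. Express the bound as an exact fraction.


μ = E[X] = 11/10, a = 7.
Markov: P[X ≥ 7] ≤ μ/a = (11/10)/7 = 11/70.
Numerically: ≈ 0.1571.
(Since a = 7 > μ = 1.1000, the bound 11/70 is < 1 and informative.)

P[X ≥ 7] ≤ 11/70 ≈ 0.1571.


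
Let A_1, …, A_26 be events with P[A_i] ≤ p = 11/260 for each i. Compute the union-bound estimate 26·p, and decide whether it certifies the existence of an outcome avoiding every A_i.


Union bound: P[∪_{i=1}^{26} A_i] ≤ Σ_i P[A_i] ≤ 26·p = 26·(11/260) = 11/10.
Numerically: 11/10 ≈ 1.100000.
Is 11/10 < 1? NO.
Since the bound 11/10 is ≥ 1, the union bound is uninformative here; it does NOT by itself certify existence.

26·p = 11/10 ≈ 1.100000; existence NOT certified by the union bound.


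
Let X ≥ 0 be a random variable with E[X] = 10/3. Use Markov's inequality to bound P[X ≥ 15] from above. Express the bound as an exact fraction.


μ = E[X] = 10/3, a = 15.
Markov: P[X ≥ 15] ≤ μ/a = (10/3)/15 = 2/9.
Numerically: ≈ 0.2222.
(Since a = 15 > μ = 3.3333, the bound 2/9 is < 1 and informative.)

P[X ≥ 15] ≤ 2/9 ≈ 0.2222.


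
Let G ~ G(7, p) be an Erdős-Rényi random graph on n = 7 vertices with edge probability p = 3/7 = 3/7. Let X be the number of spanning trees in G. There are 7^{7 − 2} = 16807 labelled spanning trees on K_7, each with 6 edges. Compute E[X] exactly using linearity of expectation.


K_7 has 7^{7 − 2} = 16807 labelled spanning trees.
For each such spanning tree H, let X_H = 1 if all 6 edges of H are present in G. Then P[X_H = 1] = p^{6} = (3/7)^{6} = 729/117649.
Summing the indicators: E[X] = Σ_H E[X_H] = 16807 · p^{6} = 16807 · 729/117649 = 729/7.
Numerically: E[X] ≈ 104.143.

E[X] = 16807 · (3/7)^{6} = 729/7 ≈ 104.143.


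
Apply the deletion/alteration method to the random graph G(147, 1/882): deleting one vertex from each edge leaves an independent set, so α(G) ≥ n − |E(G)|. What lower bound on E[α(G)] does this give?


E[|E(G)|] = C(147, 2)·p = 10731 · (1/882) = 73/6.
E[α(G)] ≥ n − E[|E(G)|] = 147 − 73/6 = 809/6.
Numerically: ≈ 134.8333.
(This is only a lower bound; the true E[α(G)] may be larger.)

E[α(G)] ≥ 809/6 ≈ 134.8333.


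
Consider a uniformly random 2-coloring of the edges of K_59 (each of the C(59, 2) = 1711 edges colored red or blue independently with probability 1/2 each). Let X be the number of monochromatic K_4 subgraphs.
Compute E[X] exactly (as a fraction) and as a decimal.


Let X = Σ_S X_S over the C(59, 4) = 455126 subsets S of size 4, where X_S = 1 if the K_4 on S is monochromatic.
For a fixed S, the K_4 on S has C(4, 2) = 6 edges. P[all 6 edges red] = (1/2)^6, and likewise for blue, so P[monochromatic] = 2·(1/2)^6 = 2^{1 − 6} = 1/32.
By linearity of expectation: E[X] = C(59, 4) · 2^{1 − 6} = 455126 · 1/32 = 227563/16.
Numerically: E[X] ≈ 14222.6875.

E[X] = C(59,4)·2^(1−C(4,2)) = 227563/16 ≈ 14222.6875.


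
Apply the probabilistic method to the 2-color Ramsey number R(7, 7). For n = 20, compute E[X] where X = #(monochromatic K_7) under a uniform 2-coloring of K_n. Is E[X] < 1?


E[X] = C(20, 7) · 2^{1 − 21} = 77520 · 2^{−20} = 77520/1048576.
As a reduced fraction: E[X] = 4845/65536 ≈ 0.074.
Is E[X] < 1? YES.
Since E[X] < 1, there exists a 2-coloring of K_{20} with no monochromatic K_7; hence R(7, 7) > 20.

E[X] = 4845/65536 ≈ 0.074; E[X] < 1, so R(7, 7) > 20.


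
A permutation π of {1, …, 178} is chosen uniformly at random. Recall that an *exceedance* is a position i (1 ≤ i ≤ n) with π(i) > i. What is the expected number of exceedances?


Write X = Σ_{i=1}^{178} X_i, where X_i = 1_{π(i) > i}.
For each fixed i, π(i) is uniform over {1, …, 178} (marginal of a uniform permutation), so P[π(i) > i] = (n − i)/n. Summing: Σ_{i=1}^{178} (n − i)/n = (0 + 1 + … + 177)/178 = 178(178 − 1)/(2·178) = (178 − 1)/2.
Hence E[X] = Σ_{i=1}^{178} (178 − i)/178 = 177/2 ≈ 88.5000.

E[X] = 177/2 = 88.5000.


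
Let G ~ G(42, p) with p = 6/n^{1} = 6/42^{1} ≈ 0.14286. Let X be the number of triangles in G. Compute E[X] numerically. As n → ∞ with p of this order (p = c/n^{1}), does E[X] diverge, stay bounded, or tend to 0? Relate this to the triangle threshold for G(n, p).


Number of potential triangles: C(42, 3) = 11480.
Each occurs with probability p³ ≈ (0.14286)³ ≈ 2.9154519e-03.
By linearity: E[X] = C(42, 3)·p³ ≈ 11480 · 2.9154519e-03 ≈ 33.46939.
Here α = 1, so p = 6/n is exactly at the triangle threshold p ~ 1/n. Asymptotically E[X] → c³/6 = 6³/6 = 36 ≈ 36.00000, a bounded constant. In this regime the triangle count is asymptotically Poisson(c³/6).

E[X] ≈ 33.46939; in regime p = Θ(1/n^{1}) E[X] stays bounded (at the triangle threshold p ~ 1/n).


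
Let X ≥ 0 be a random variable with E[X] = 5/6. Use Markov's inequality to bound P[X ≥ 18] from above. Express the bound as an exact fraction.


μ = E[X] = 5/6, a = 18.
Markov: P[X ≥ 18] ≤ μ/a = (5/6)/18 = 5/108.
Numerically: ≈ 0.04630.
(Since a = 18 > μ = 0.83333, the bound 5/108 is < 1 and informative.)

P[X ≥ 18] ≤ 5/108 ≈ 0.04630.


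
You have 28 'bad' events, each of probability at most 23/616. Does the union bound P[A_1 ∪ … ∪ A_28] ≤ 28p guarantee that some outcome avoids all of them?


Union bound: P[∪_{i=1}^{28} A_i] ≤ Σ_i P[A_i] ≤ 28·p = 28·(23/616) = 23/22.
Numerically: 23/22 ≈ 1.0455.
Is 23/22 < 1? NO.
Since the bound 23/22 is ≥ 1, the union bound is uninformative here; it does NOT by itself certify existence.

28·p = 23/22 ≈ 1.0455; existence NOT certified by the union bound.


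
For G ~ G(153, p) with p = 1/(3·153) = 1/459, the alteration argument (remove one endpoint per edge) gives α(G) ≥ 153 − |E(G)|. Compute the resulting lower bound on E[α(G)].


E[|E(G)|] = C(153, 2)·p = 11628 · (1/459) = 76/3.
E[α(G)] ≥ n − E[|E(G)|] = 153 − 76/3 = 383/3.
Numerically: ≈ 127.6667.
(This is only a lower bound; the true E[α(G)] may be larger.)

E[α(G)] ≥ 383/3 ≈ 127.6667.


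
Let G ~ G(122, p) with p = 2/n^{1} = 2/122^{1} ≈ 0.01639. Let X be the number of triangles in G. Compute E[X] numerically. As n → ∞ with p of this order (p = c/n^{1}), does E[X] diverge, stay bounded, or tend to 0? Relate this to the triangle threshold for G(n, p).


Number of potential triangles: C(122, 3) = 295240.
Each occurs with probability p³ ≈ (0.01639)³ ≈ 4.405655e-06.
By linearity: E[X] = C(122, 3)·p³ ≈ 295240 · 4.405655e-06 ≈ 1.3007.
Here α = 1, so p = 2/n is exactly at the triangle threshold p ~ 1/n. Asymptotically E[X] → c³/6 = 2³/6 = 4/3 ≈ 1.3333, a bounded constant. In this regime the triangle count is asymptotically Poisson(c³/6).

E[X] ≈ 1.3007; in regime p = Θ(1/n^{1}) E[X] stays bounded (at the triangle threshold p ~ 1/n).


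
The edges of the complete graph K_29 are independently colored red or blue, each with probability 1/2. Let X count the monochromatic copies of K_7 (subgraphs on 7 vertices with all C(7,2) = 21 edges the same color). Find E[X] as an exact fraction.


Let X = Σ_S X_S over the C(29, 7) = 1560780 subsets S of size 7, where X_S = 1 if the K_7 on S is monochromatic.
For a fixed S, the K_7 on S has C(7, 2) = 21 edges. P[all 21 edges red] = (1/2)^21, and likewise for blue, so P[monochromatic] = 2·(1/2)^21 = 2^{1 − 21} = 1/1048576.
By linearity of expectation: E[X] = C(29, 7) · 2^{1 − 21} = 1560780 · 1/1048576 = 390195/262144.
Numerically: E[X] ≈ 1.48848.

E[X] = C(29,7)·2^(1−C(7,2)) = 390195/262144 ≈ 1.48848.


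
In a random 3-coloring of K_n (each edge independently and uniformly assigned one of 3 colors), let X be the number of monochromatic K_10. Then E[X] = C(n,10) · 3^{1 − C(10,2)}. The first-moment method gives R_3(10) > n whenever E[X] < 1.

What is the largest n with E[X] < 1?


We need C(n, 10) · 3^{1 − 45} < 1, i.e. C(n, 10) < 3^{45 − 1} = 984770902183611232881.
Check values of n near the boundary:
  n = 569: C(569, 10) = 905357721286137524328; 905357721286137524328 < 984770902183611232881? YES
  n = 570: C(570, 10) = 921524823451961408691; 921524823451961408691 < 984770902183611232881? YES
  n = 571: C(571, 10) = 937951290893172842001; 937951290893172842001 < 984770902183611232881? YES
  n = 572: C(572, 10) = 954640815642161682606; 954640815642161682606 < 984770902183611232881? YES
  n = 573: C(573, 10) = 971597135635805762226; 971597135635805762226 < 984770902183611232881? YES
  n = 574: C(574, 10) = 988824035203816502691; 988824035203816502691 < 984770902183611232881? NO
  n = 575: C(575, 10) = 1006325345561406175305; 1006325345561406175305 < 984770902183611232881? NO
  n = 576: C(576, 10) = 1024104945306307344480; 1024104945306307344480 < 984770902183611232881? NO
The largest n with C(n, 10) < 984770902183611232881 is n = 573 (where E[X] = 35985079097622435638/36472996377170786403 ≈ 0.986623). Hence R_3(10) > 573, i.e. R_3(10) ≥ 574.

Largest n = 573; hence R_3(10) > 573.


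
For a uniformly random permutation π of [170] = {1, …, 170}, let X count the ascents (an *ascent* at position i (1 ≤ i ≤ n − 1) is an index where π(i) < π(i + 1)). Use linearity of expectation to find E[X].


Write X = Σ X_I over i = 1, …, 169, with X_I the indicator of one ascent.
There are 169 indicators.
For each fixed i, the pair (π(i), π(i+1)) is a uniformly random ordered pair of distinct values from {1, …, 170}; by symmetry P[π(i) < π(i+1)] = 1/2.
By linearity: E[X] = 169 · (1/2) = (170 − 1) · (1/2) = 169/2 ≈ 84.5000.

E[X] = 169/2 = 84.5000.


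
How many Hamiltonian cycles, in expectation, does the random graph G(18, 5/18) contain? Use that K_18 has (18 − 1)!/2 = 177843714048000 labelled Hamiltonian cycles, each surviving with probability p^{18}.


K_18 has (18 − 1)!/2 = 177843714048000 labelled Hamiltonian cycles.
For each such Hamiltonian cycle H, let X_H = 1 if all 18 edges of H are present in G. Then P[X_H = 1] = p^{18} = (5/18)^{18} = 3814697265625/39346408075296537575424.
Summing the indicators: E[X] = Σ_H E[X_H] = 177843714048000 · p^{18} = 177843714048000 · 3814697265625/39346408075296537575424 = 56800365447998046875/3294258113514384.
Numerically: E[X] ≈ 1.72e+04.

E[X] = 177843714048000 · (5/18)^{18} = 56800365447998046875/3294258113514384 ≈ 1.72e+04.


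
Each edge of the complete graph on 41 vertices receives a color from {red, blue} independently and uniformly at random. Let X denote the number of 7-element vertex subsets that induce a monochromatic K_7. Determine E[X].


Let X = Σ_S X_S over the C(41, 7) = 22481940 subsets S of size 7, where X_S = 1 if the K_7 on S is monochromatic.
For a fixed S, the K_7 on S has C(7, 2) = 21 edges. P[all 21 edges red] = (1/2)^21, and likewise for blue, so P[monochromatic] = 2·(1/2)^21 = 2^{1 − 21} = 1/1048576.
By linearity of expectation: E[X] = C(41, 7) · 2^{1 − 21} = 22481940 · 1/1048576 = 5620485/262144.
Numerically: E[X] ≈ 21.440449.

E[X] = C(41,7)·2^(1−C(7,2)) = 5620485/262144 ≈ 21.440449.


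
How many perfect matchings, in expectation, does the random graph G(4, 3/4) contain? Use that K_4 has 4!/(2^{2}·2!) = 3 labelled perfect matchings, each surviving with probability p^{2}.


K_4 has 4!/(2^{2}·2!) = 3 labelled perfect matchings.
For each such perfect matching H, let X_H = 1 if all 2 edges of H are present in G. Then P[X_H = 1] = p^{2} = (3/4)^{2} = 9/16.
By linearity of expectation: E[X] = Σ_H E[X_H] = 3 · p^{2} = 3 · 9/16 = 27/16.
Numerically: E[X] ≈ 1.69.

E[X] = 3 · (3/4)^{2} = 27/16 ≈ 1.69.


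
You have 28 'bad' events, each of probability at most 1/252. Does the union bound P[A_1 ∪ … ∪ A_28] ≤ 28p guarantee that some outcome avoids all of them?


Union bound: P[∪_{i=1}^{28} A_i] ≤ Σ_i P[A_i] ≤ 28·p = 28·(1/252) = 1/9.
Numerically: 1/9 ≈ 0.111111.
Is 1/9 < 1? YES.
Since P[∪ A_i] ≤ 1/9 < 1, the complement has P[∩ A_i^c] ≥ 1 − 1/9 = 8/9 > 0, so some outcome avoids every A_i.

28·p = 1/9 ≈ 0.111111; existence CERTIFIED by the union bound.


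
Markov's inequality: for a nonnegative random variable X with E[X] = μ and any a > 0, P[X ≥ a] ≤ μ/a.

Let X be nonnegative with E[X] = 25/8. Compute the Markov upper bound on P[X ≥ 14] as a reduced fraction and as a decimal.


μ = E[X] = 25/8, a = 14.
Markov: P[X ≥ 14] ≤ μ/a = (25/8)/14 = 25/112.
Numerically: ≈ 0.223214.
(Since a = 14 > μ = 3.125000, the bound 25/112 is < 1 and informative.)

P[X ≥ 14] ≤ 25/112 ≈ 0.223214.


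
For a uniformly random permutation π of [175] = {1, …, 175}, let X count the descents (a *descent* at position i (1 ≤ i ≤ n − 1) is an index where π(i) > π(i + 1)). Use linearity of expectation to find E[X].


Write X = Σ X_I over i = 1, …, 174, with X_I the indicator of one descent.
There are 174 indicators.
For each fixed i, the pair (π(i), π(i+1)) is a uniformly random ordered pair of distinct values from {1, …, 175}; by symmetry P[π(i) > π(i+1)] = 1/2.
By linearity: E[X] = 174 · (1/2) = (175 − 1) · (1/2) = 87 ≈ 87.000.

E[X] = 87 = 87.000.


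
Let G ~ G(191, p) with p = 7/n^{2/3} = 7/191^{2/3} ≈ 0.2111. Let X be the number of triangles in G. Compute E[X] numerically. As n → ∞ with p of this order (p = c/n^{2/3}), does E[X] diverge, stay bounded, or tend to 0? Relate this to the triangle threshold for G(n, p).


Number of potential triangles: C(191, 3) = 1143135.
Each occurs with probability p³ ≈ (0.2111)³ ≈ 9.402155e-03.
By linearity: E[X] = C(191, 3)·p³ ≈ 1143135 · 9.402155e-03 ≈ 10747.9319.
Since α = 2/3 < 1, p = c/n^{2/3} ≫ 1/n is above the triangle threshold p ~ 1/n. Asymptotically E[X] ~ (c³/6)·n^{3(1−α)} = (7³/6)·n^{1} → ∞; triangles are abundant w.h.p.

E[X] ≈ 10747.9319; in regime p = Θ(1/n^{2/3}) E[X] diverges (above the triangle threshold p ~ 1/n).


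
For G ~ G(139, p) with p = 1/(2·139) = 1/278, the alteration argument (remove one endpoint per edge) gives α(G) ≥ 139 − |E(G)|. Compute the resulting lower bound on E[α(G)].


E[|E(G)|] = C(139, 2)·p = 9591 · (1/278) = 69/2.
E[α(G)] ≥ n − E[|E(G)|] = 139 − 69/2 = 209/2.
Numerically: ≈ 104.500.
(This is only a lower bound; the true E[α(G)] may be larger.)

E[α(G)] ≥ 209/2 ≈ 104.500.


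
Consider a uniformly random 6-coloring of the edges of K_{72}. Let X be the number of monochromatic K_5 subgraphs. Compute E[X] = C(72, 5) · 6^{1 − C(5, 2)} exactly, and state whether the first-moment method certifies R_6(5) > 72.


E[X] = C(72, 5) · 6^{1 − 10} = 13991544 · 6^{−9} = 13991544/10077696.
As a reduced fraction: E[X] = 194327/139968 ≈ 1.388.
Is E[X] < 1? NO.
Since E[X] ≥ 1, the first-moment bound is inconclusive at n = 72; it does NOT by itself certify R_6(5) > 72.

E[X] = 194327/139968 ≈ 1.388; E[X] ≥ 1; first-moment method inconclusive here.


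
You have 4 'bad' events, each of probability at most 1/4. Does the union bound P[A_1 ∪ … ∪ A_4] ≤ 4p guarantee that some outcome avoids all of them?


Union bound: P[∪_{i=1}^{4} A_i] ≤ Σ_i P[A_i] ≤ 4·p = 4·(1/4) = 1.
Numerically: 1 ≈ 1.00000.
Is 1 < 1? NO.
Since the bound 1 is ≥ 1, the union bound is uninformative here; it does NOT by itself certify existence.

4·p = 1 ≈ 1.00000; existence NOT certified by the union bound.


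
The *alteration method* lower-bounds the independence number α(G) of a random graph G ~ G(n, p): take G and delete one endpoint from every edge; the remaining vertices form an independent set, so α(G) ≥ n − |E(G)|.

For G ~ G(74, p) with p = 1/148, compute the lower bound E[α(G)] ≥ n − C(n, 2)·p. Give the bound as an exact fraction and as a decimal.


E[|E(G)|] = C(74, 2)·p = 2701 · (1/148) = 73/4.
E[α(G)] ≥ n − E[|E(G)|] = 74 − 73/4 = 223/4.
Numerically: ≈ 55.750.
(This is only a lower bound; the true E[α(G)] may be larger.)

E[α(G)] ≥ 223/4 ≈ 55.750.


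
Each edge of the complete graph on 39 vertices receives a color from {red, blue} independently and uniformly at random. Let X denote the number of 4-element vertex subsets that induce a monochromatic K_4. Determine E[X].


Let X = Σ_S X_S over the C(39, 4) = 82251 subsets S of size 4, where X_S = 1 if the K_4 on S is monochromatic.
For a fixed S, the K_4 on S has C(4, 2) = 6 edges. P[all 6 edges red] = (1/2)^6, and likewise for blue, so P[monochromatic] = 2·(1/2)^6 = 2^{1 − 6} = 1/32.
By linearity of expectation: E[X] = C(39, 4) · 2^{1 − 6} = 82251 · 1/32 = 82251/32.
Numerically: E[X] ≈ 2570.34375.

E[X] = C(39,4)·2^(1−C(4,2)) = 82251/32 ≈ 2570.34375.


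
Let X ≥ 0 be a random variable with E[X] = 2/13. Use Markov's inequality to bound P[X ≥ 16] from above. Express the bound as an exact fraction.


μ = E[X] = 2/13, a = 16.
Markov: P[X ≥ 16] ≤ μ/a = (2/13)/16 = 1/104.
Numerically: ≈ 0.010.
(Since a = 16 > μ = 0.154, the bound 1/104 is < 1 and informative.)

P[X ≥ 16] ≤ 1/104 ≈ 0.010.


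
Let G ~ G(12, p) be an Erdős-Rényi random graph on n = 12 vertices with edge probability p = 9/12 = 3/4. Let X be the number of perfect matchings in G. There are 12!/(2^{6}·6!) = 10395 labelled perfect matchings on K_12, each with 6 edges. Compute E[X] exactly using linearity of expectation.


K_12 has 12!/(2^{6}·6!) = 10395 labelled perfect matchings.
For each such perfect matching H, let X_H = 1 if all 6 edges of H are present in G. Then P[X_H = 1] = p^{6} = (3/4)^{6} = 729/4096.
Summing the indicators: E[X] = Σ_H E[X_H] = 10395 · p^{6} = 10395 · 729/4096 = 7577955/4096.
Numerically: E[X] ≈ 1850.09.

E[X] = 10395 · (3/4)^{6} = 7577955/4096 ≈ 1850.09.


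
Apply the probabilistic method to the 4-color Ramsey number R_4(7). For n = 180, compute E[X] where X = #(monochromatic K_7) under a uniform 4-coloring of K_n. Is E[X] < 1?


E[X] = C(180, 7) · 4^{1 − 21} = 1079414463600 · 4^{−20} = 1079414463600/1099511627776.
As a reduced fraction: E[X] = 67463403975/68719476736 ≈ 0.9817.
Is E[X] < 1? YES.
Since E[X] < 1, there exists a 4-coloring of K_{180} with no monochromatic K_7; hence R_4(7) > 180.

E[X] = 67463403975/68719476736 ≈ 0.9817; E[X] < 1, so R_4(7) > 180.


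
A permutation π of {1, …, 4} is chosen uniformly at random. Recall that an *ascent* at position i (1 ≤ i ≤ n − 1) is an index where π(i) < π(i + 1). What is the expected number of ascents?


Write X = Σ X_I over i = 1, …, 3, with X_I the indicator of one ascent.
There are 3 indicators.
For each fixed i, the pair (π(i), π(i+1)) is a uniformly random ordered pair of distinct values from {1, …, 4}; by symmetry P[π(i) < π(i+1)] = 1/2.
By linearity: E[X] = 3 · (1/2) = (4 − 1) · (1/2) = 3/2 ≈ 1.500.

E[X] = 3/2 = 1.500.


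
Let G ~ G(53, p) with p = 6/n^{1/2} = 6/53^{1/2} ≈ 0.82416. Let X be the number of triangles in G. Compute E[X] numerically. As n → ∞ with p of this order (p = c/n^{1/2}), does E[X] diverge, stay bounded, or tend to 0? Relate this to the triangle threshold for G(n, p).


Number of potential triangles: C(53, 3) = 23426.
Each occurs with probability p³ ≈ (0.82416)³ ≈ 5.5980909e-01.
By linearity: E[X] = C(53, 3)·p³ ≈ 23426 · 5.5980909e-01 ≈ 13114.08776.
Since α = 1/2 < 1, p = c/n^{1/2} ≫ 1/n is above the triangle threshold p ~ 1/n. Asymptotically E[X] ~ (c³/6)·n^{3(1−α)} = (6³/6)·n^{1.5} → ∞; triangles are abundant w.h.p.

E[X] ≈ 13114.08776; in regime p = Θ(1/n^{1/2}) E[X] diverges (above the triangle threshold p ~ 1/n).


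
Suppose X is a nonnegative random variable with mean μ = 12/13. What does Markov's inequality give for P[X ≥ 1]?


μ = E[X] = 12/13, a = 1.
Markov: P[X ≥ 1] ≤ μ/a = (12/13)/1 = 12/13.
Numerically: ≈ 0.923.
(Since a = 1 > μ = 0.923, the bound 12/13 is < 1 and informative.)

P[X ≥ 1] ≤ 12/13 ≈ 0.923.


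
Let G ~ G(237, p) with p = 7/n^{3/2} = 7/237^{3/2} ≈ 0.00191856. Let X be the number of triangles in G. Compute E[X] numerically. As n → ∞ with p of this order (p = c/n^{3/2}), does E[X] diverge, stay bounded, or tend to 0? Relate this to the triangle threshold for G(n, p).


Number of potential triangles: C(237, 3) = 2190670.
Each occurs with probability p³ ≈ (0.00191856)³ ≈ 7.06198130e-09.
By linearity: E[X] = C(237, 3)·p³ ≈ 2190670 · 7.06198130e-09 ≈ 0.015470.
Since α = 3/2 > 1, p = c/n^{3/2} = o(1/n) is below the triangle threshold p ~ 1/n. Asymptotically E[X] ~ (c³/6)·n^{3(1−α)} = (7³/6)·n^{-1.5} → 0, so by Markov's inequality G has no triangles w.h.p.

E[X] ≈ 0.015470; in regime p = Θ(1/n^{3/2}) E[X] tends to 0 (below the triangle threshold p ~ 1/n).


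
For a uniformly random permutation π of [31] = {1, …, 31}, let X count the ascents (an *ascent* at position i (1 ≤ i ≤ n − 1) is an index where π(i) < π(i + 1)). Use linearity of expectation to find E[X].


Write X = Σ X_I over i = 1, …, 30, with X_I the indicator of one ascent.
There are 30 indicators.
For each fixed i, the pair (π(i), π(i+1)) is a uniformly random ordered pair of distinct values from {1, …, 31}; by symmetry P[π(i) < π(i+1)] = 1/2.
By linearity: E[X] = 30 · (1/2) = (31 − 1) · (1/2) = 15 ≈ 15.0000.

E[X] = 15 = 15.0000.


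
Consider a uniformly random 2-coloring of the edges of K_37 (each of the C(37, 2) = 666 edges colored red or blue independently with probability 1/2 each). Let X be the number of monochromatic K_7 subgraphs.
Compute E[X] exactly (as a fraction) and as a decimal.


Let X = Σ_S X_S over the C(37, 7) = 10295472 subsets S of size 7, where X_S = 1 if the K_7 on S is monochromatic.
For a fixed S, the K_7 on S has C(7, 2) = 21 edges. P[all 21 edges red] = (1/2)^21, and likewise for blue, so P[monochromatic] = 2·(1/2)^21 = 2^{1 − 21} = 1/1048576.
By linearity of expectation: E[X] = C(37, 7) · 2^{1 − 21} = 10295472 · 1/1048576 = 643467/65536.
Numerically: E[X] ≈ 9.819.

E[X] = C(37,7)·2^(1−C(7,2)) = 643467/65536 ≈ 9.819.


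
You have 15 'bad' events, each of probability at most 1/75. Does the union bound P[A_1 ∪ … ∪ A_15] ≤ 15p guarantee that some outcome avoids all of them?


Union bound: P[∪_{i=1}^{15} A_i] ≤ Σ_i P[A_i] ≤ 15·p = 15·(1/75) = 1/5.
Numerically: 1/5 ≈ 0.2000.
Is 1/5 < 1? YES.
Since P[∪ A_i] ≤ 1/5 < 1, the complement has P[∩ A_i^c] ≥ 1 − 1/5 = 4/5 > 0, so some outcome avoids every A_i.

15·p = 1/5 ≈ 0.2000; existence CERTIFIED by the union bound.


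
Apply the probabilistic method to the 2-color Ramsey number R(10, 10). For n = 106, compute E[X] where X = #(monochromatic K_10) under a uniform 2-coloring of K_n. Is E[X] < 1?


E[X] = C(106, 10) · 2^{1 − 45} = 31853506369685 · 2^{−44} = 31853506369685/17592186044416.
As a reduced fraction: E[X] = 31853506369685/17592186044416 ≈ 1.810662.
Is E[X] < 1? NO.
Since E[X] ≥ 1, the first-moment bound is inconclusive at n = 106; it does NOT by itself certify R(10, 10) > 106.

E[X] = 31853506369685/17592186044416 ≈ 1.810662; E[X] ≥ 1; first-moment method inconclusive here.


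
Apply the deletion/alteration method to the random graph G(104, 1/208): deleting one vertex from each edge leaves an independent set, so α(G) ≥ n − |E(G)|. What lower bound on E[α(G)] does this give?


E[|E(G)|] = C(104, 2)·p = 5356 · (1/208) = 103/4.
E[α(G)] ≥ n − E[|E(G)|] = 104 − 103/4 = 313/4.
Numerically: ≈ 78.250000.
(This is only a lower bound; the true E[α(G)] may be larger.)

E[α(G)] ≥ 313/4 ≈ 78.250000.


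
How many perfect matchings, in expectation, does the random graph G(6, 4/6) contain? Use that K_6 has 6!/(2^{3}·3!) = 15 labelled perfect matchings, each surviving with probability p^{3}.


K_6 has 6!/(2^{3}·3!) = 15 labelled perfect matchings.
For each such perfect matching H, let X_H = 1 if all 3 edges of H are present in G. Then P[X_H = 1] = p^{3} = (2/3)^{3} = 8/27.
Summing the indicators: E[X] = Σ_H E[X_H] = 15 · p^{3} = 15 · 8/27 = 40/9.
Numerically: E[X] ≈ 4.44444.

E[X] = 15 · (2/3)^{3} = 40/9 ≈ 4.44444.


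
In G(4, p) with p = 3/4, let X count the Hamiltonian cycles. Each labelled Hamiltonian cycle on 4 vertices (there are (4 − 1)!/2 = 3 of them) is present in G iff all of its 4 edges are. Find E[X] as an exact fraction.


K_4 has (4 − 1)!/2 = 3 labelled Hamiltonian cycles.
For each such Hamiltonian cycle H, let X_H = 1 if all 4 edges of H are present in G. Then P[X_H = 1] = p^{4} = (3/4)^{4} = 81/256.
By linearity of expectation: E[X] = Σ_H E[X_H] = 3 · p^{4} = 3 · 81/256 = 243/256.
Numerically: E[X] ≈ 0.949219.

E[X] = 3 · (3/4)^{4} = 243/256 ≈ 0.949219.


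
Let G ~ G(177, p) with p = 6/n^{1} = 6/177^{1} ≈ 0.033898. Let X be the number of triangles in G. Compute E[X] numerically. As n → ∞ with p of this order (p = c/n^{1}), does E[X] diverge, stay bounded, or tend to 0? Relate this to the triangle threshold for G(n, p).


Number of potential triangles: C(177, 3) = 908600.
Each occurs with probability p³ ≈ (0.033898)³ ≈ 3.8952376e-05.
By linearity: E[X] = C(177, 3)·p³ ≈ 908600 · 3.8952376e-05 ≈ 35.39213.
Here α = 1, so p = 6/n is exactly at the triangle threshold p ~ 1/n. Asymptotically E[X] → c³/6 = 6³/6 = 36 ≈ 36.00000, a bounded constant. In this regime the triangle count is asymptotically Poisson(c³/6).

E[X] ≈ 35.39213; in regime p = Θ(1/n^{1}) E[X] stays bounded (at the triangle threshold p ~ 1/n).


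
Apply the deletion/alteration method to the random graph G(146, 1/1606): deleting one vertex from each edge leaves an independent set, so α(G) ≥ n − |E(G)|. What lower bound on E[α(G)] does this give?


E[|E(G)|] = C(146, 2)·p = 10585 · (1/1606) = 145/22.
E[α(G)] ≥ n − E[|E(G)|] = 146 − 145/22 = 3067/22.
Numerically: ≈ 139.409.
(This is only a lower bound; the true E[α(G)] may be larger.)

E[α(G)] ≥ 3067/22 ≈ 139.409.


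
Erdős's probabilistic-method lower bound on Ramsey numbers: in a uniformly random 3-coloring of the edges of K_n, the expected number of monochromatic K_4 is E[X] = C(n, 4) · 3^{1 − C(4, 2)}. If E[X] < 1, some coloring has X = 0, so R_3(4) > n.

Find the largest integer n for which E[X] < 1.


We need C(n, 4) · 3^{1 − 6} < 1, i.e. C(n, 4) < 3^{6 − 1} = 243.
Check values of n near the boundary:
  n = 4: C(4, 4) = 1; 1 < 243? YES
  n = 5: C(5, 4) = 5; 5 < 243? YES
  n = 6: C(6, 4) = 15; 15 < 243? YES
  n = 7: C(7, 4) = 35; 35 < 243? YES
  n = 8: C(8, 4) = 70; 70 < 243? YES
  n = 9: C(9, 4) = 126; 126 < 243? YES
  n = 10: C(10, 4) = 210; 210 < 243? YES
  n = 11: C(11, 4) = 330; 330 < 243? NO
  n = 12: C(12, 4) = 495; 495 < 243? NO
  n = 13: C(13, 4) = 715; 715 < 243? NO
The largest n with C(n, 4) < 243 is n = 10 (where E[X] = 70/81 ≈ 0.8641975). Hence R_3(4) > 10, i.e. R_3(4) ≥ 11.

Largest n = 10; hence R_3(4) > 10.


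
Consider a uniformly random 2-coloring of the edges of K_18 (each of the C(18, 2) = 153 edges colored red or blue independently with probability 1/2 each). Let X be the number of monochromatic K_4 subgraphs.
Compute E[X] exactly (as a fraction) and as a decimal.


Let X = Σ_S X_S over the C(18, 4) = 3060 subsets S of size 4, where X_S = 1 if the K_4 on S is monochromatic.
For a fixed S, the K_4 on S has C(4, 2) = 6 edges. P[all 6 edges red] = (1/2)^6, and likewise for blue, so P[monochromatic] = 2·(1/2)^6 = 2^{1 − 6} = 1/32.
By linearity of expectation: E[X] = C(18, 4) · 2^{1 − 6} = 3060 · 1/32 = 765/8.
Numerically: E[X] ≈ 95.62500.

E[X] = C(18,4)·2^(1−C(4,2)) = 765/8 ≈ 95.62500.


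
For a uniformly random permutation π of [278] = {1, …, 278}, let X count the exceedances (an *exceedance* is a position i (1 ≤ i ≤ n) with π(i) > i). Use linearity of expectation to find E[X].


Write X = Σ_{i=1}^{278} X_i, where X_i = 1_{π(i) > i}.
For each fixed i, π(i) is uniform over {1, …, 278} (marginal of a uniform permutation), so P[π(i) > i] = (n − i)/n. Summing: Σ_{i=1}^{278} (n − i)/n = (0 + 1 + … + 277)/278 = 278(278 − 1)/(2·278) = (278 − 1)/2.
Hence E[X] = Σ_{i=1}^{278} (278 − i)/278 = 277/2 ≈ 138.500000.

E[X] = 277/2 = 138.500000.


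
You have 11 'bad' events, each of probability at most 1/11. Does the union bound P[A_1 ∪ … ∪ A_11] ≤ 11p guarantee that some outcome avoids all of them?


Union bound: P[∪_{i=1}^{11} A_i] ≤ Σ_i P[A_i] ≤ 11·p = 11·(1/11) = 1.
Numerically: 1 ≈ 1.000.
Is 1 < 1? NO.
Since the bound 1 is ≥ 1, the union bound is uninformative here; it does NOT by itself certify existence.

11·p = 1 ≈ 1.000; existence NOT certified by the union bound.


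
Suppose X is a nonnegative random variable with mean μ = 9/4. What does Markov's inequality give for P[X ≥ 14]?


μ = E[X] = 9/4, a = 14.
Markov: P[X ≥ 14] ≤ μ/a = (9/4)/14 = 9/56.
Numerically: ≈ 0.16071.
(Since a = 14 > μ = 2.25000, the bound 9/56 is < 1 and informative.)

P[X ≥ 14] ≤ 9/56 ≈ 0.16071.


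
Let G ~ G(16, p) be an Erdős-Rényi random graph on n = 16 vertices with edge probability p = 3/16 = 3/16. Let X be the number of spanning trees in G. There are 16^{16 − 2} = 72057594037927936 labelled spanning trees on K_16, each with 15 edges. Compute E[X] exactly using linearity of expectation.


K_16 has 16^{16 − 2} = 72057594037927936 labelled spanning trees.
For each such spanning tree H, let X_H = 1 if all 15 edges of H are present in G. Then P[X_H = 1] = p^{15} = (3/16)^{15} = 14348907/1152921504606846976.
Summing the indicators: E[X] = Σ_H E[X_H] = 72057594037927936 · p^{15} = 72057594037927936 · 14348907/1152921504606846976 = 14348907/16.
Numerically: E[X] ≈ 8.97e+05.

E[X] = 72057594037927936 · (3/16)^{15} = 14348907/16 ≈ 8.97e+05.


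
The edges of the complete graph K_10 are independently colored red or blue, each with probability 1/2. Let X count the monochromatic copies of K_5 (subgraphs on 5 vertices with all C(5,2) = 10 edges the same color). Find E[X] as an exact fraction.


Let X = Σ_S X_S over the C(10, 5) = 252 subsets S of size 5, where X_S = 1 if the K_5 on S is monochromatic.
For a fixed S, the K_5 on S has C(5, 2) = 10 edges. P[all 10 edges red] = (1/2)^10, and likewise for blue, so P[monochromatic] = 2·(1/2)^10 = 2^{1 − 10} = 1/512.
Summing: E[X] = C(10, 5) · 2^{1 − 10} = 252 · 1/512 = 63/128.
Numerically: E[X] ≈ 0.49219.

E[X] = C(10,5)·2^(1−C(5,2)) = 63/128 ≈ 0.49219.


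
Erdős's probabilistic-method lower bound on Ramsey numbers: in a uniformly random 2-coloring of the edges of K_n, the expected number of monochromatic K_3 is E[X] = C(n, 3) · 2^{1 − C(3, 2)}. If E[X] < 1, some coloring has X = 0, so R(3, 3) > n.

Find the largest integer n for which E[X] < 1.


We need C(n, 3) · 2^{1 − 3} < 1, i.e. C(n, 3) < 2^{3 − 1} = 4.
Check values of n near the boundary:
  n = 3: C(3, 3) = 1; 1 < 4? YES
  n = 4: C(4, 3) = 4; 4 < 4? NO
  n = 5: C(5, 3) = 10; 10 < 4? NO
The largest n with C(n, 3) < 4 is n = 3 (where E[X] = 1/4 ≈ 0.2500). Hence R(3, 3) > 3, i.e. R(3, 3) ≥ 4.

Largest n = 3; hence R(3, 3) > 3.


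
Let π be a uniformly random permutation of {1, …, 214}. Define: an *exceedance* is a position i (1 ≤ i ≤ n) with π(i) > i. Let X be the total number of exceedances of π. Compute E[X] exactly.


Write X = Σ_{i=1}^{214} X_i, where X_i = 1_{π(i) > i}.
For each fixed i, π(i) is uniform over {1, …, 214} (marginal of a uniform permutation), so P[π(i) > i] = (n − i)/n. Summing: Σ_{i=1}^{214} (n − i)/n = (0 + 1 + … + 213)/214 = 214(214 − 1)/(2·214) = (214 − 1)/2.
Hence E[X] = Σ_{i=1}^{214} (214 − i)/214 = 213/2 ≈ 106.500.

E[X] = 213/2 = 106.500.


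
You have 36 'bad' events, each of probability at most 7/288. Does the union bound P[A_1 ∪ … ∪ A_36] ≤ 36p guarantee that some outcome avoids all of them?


Union bound: P[∪_{i=1}^{36} A_i] ≤ Σ_i P[A_i] ≤ 36·p = 36·(7/288) = 7/8.
Numerically: 7/8 ≈ 0.8750.
Is 7/8 < 1? YES.
Since P[∪ A_i] ≤ 7/8 < 1, the complement has P[∩ A_i^c] ≥ 1 − 7/8 = 1/8 > 0, so some outcome avoids every A_i.

36·p = 7/8 ≈ 0.8750; existence CERTIFIED by the union bound.


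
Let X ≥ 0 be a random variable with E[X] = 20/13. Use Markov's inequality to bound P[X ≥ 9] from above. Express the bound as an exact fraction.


μ = E[X] = 20/13, a = 9.
Markov: P[X ≥ 9] ≤ μ/a = (20/13)/9 = 20/117.
Numerically: ≈ 0.1709.
(Since a = 9 > μ = 1.5385, the bound 20/117 is < 1 and informative.)

P[X ≥ 9] ≤ 20/117 ≈ 0.1709.


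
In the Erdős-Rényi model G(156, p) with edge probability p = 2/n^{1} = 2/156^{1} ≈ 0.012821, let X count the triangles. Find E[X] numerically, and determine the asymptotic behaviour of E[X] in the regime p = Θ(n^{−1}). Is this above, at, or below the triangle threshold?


Number of potential triangles: C(156, 3) = 620620.
Each occurs with probability p³ ≈ (0.012821)³ ≈ 2.1072506e-06.
By linearity: E[X] = C(156, 3)·p³ ≈ 620620 · 2.1072506e-06 ≈ 1.30780.
Here α = 1, so p = 2/n is exactly at the triangle threshold p ~ 1/n. Asymptotically E[X] → c³/6 = 2³/6 = 4/3 ≈ 1.33333, a bounded constant. In this regime the triangle count is asymptotically Poisson(c³/6).

E[X] ≈ 1.30780; in regime p = Θ(1/n^{1}) E[X] stays bounded (at the triangle threshold p ~ 1/n).


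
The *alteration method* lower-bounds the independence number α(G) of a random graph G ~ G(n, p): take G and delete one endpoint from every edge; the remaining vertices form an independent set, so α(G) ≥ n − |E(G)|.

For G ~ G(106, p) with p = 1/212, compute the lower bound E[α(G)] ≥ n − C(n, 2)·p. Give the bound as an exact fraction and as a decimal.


E[|E(G)|] = C(106, 2)·p = 5565 · (1/212) = 105/4.
E[α(G)] ≥ n − E[|E(G)|] = 106 − 105/4 = 319/4.
Numerically: ≈ 79.750000.
(This is only a lower bound; the true E[α(G)] may be larger.)

E[α(G)] ≥ 319/4 ≈ 79.750000.


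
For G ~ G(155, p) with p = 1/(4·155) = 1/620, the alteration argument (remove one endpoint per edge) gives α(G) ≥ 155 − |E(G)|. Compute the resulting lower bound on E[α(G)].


E[|E(G)|] = C(155, 2)·p = 11935 · (1/620) = 77/4.
E[α(G)] ≥ n − E[|E(G)|] = 155 − 77/4 = 543/4.
Numerically: ≈ 135.7500.
(This is only a lower bound; the true E[α(G)] may be larger.)

E[α(G)] ≥ 543/4 ≈ 135.7500.


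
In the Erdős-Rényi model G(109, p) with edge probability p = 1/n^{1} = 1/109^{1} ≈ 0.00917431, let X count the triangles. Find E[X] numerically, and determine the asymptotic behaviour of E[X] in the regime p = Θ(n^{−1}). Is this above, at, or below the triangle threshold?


Number of potential triangles: C(109, 3) = 209934.
Each occurs with probability p³ ≈ (0.00917431)³ ≈ 7.72183480e-07.
By linearity: E[X] = C(109, 3)·p³ ≈ 209934 · 7.72183480e-07 ≈ 0.162108.
Here α = 1, so p = 1/n is exactly at the triangle threshold p ~ 1/n. Asymptotically E[X] → c³/6 = 1³/6 = 1/6 ≈ 0.166667, a bounded constant. In this regime the triangle count is asymptotically Poisson(c³/6).

E[X] ≈ 0.162108; in regime p = Θ(1/n^{1}) E[X] stays bounded (at the triangle threshold p ~ 1/n).


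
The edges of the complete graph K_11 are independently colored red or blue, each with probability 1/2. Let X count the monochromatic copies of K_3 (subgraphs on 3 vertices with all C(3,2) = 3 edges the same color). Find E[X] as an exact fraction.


Let X = Σ_S X_S over the C(11, 3) = 165 subsets S of size 3, where X_S = 1 if the K_3 on S is monochromatic.
For a fixed S, the K_3 on S has C(3, 2) = 3 edges. P[all 3 edges red] = (1/2)^3, and likewise for blue, so P[monochromatic] = 2·(1/2)^3 = 2^{1 − 3} = 1/4.
Summing: E[X] = C(11, 3) · 2^{1 − 3} = 165 · 1/4 = 165/4.
Numerically: E[X] ≈ 41.25000.

E[X] = C(11,3)·2^(1−C(3,2)) = 165/4 ≈ 41.25000.


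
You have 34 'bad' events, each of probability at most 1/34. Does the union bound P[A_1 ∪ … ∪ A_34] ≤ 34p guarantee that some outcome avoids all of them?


Union bound: P[∪_{i=1}^{34} A_i] ≤ Σ_i P[A_i] ≤ 34·p = 34·(1/34) = 1.
Numerically: 1 ≈ 1.000000.
Is 1 < 1? NO.
Since the bound 1 is ≥ 1, the union bound is uninformative here; it does NOT by itself certify existence.

34·p = 1 ≈ 1.000000; existence NOT certified by the union bound.


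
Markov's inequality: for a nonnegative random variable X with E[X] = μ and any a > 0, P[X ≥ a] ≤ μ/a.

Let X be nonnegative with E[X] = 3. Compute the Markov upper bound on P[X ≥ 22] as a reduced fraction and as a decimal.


μ = E[X] = 3, a = 22.
Markov: P[X ≥ 22] ≤ μ/a = (3)/22 = 3/22.
Numerically: ≈ 0.13636.
(Since a = 22 > μ = 3.00000, the bound 3/22 is < 1 and informative.)

P[X ≥ 22] ≤ 3/22 ≈ 0.13636.


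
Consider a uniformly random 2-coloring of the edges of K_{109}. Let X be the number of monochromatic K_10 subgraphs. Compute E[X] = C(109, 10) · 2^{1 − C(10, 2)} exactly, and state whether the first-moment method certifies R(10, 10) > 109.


E[X] = C(109, 10) · 2^{1 − 45} = 42634215112710 · 2^{−44} = 42634215112710/17592186044416.
As a reduced fraction: E[X] = 21317107556355/8796093022208 ≈ 2.423.
Is E[X] < 1? NO.
Since E[X] ≥ 1, the first-moment bound is inconclusive at n = 109; it does NOT by itself certify R(10, 10) > 109.

E[X] = 21317107556355/8796093022208 ≈ 2.423; E[X] ≥ 1; first-moment method inconclusive here.
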